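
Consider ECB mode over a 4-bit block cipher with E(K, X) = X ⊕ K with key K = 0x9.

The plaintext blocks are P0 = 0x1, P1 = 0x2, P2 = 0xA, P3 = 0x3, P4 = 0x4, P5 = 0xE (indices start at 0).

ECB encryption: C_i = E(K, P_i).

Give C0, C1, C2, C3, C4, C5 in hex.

C0 = 0x8, C1 = 0xB, C2 = 0x3, C3 = 0xA, C4 = 0xD, C5 = 0x7

C0: E(K, 0x1) = 0x8.
C1: E(K, 0x2) = 0xB.
C2: E(K, 0xA) = 0x3.
C3: E(K, 0x3) = 0xA.
C4: E(K, 0x4) = 0xD.
C5: E(K, 0xE) = 0x7.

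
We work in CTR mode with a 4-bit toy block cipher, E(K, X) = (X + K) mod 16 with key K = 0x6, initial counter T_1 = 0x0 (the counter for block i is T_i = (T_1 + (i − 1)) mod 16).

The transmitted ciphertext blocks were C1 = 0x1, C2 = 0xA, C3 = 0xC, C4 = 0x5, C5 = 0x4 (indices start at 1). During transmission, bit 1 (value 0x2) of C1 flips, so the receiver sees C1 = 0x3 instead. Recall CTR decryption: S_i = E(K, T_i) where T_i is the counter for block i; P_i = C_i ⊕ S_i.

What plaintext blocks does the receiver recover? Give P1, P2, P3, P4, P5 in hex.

P1 = 0x5, P2 = 0xD, P3 = 0x4, P4 = 0xC, P5 = 0xE

Only C1 changed, to 0x3. In CTR, a change in C_i flips the same bit in P_i only; the keystream is unaffected. Decrypting the received ciphertext:
P1: T = 0x0, S = E(K, T) = 0x6; 0x3 ⊕ 0x6 = 0x5.
P2: T = 0x1, S = E(K, T) = 0x7; 0xA ⊕ 0x7 = 0xD.
P3: T = 0x2, S = E(K, T) = 0x8; 0xC ⊕ 0x8 = 0x4.
P4: T = 0x3, S = E(K, T) = 0x9; 0x5 ⊕ 0x9 = 0xC.
P5: T = 0x4, S = E(K, T) = 0xA; 0x4 ⊕ 0xA = 0xE.
Blocks that differ from the original plaintext: P1.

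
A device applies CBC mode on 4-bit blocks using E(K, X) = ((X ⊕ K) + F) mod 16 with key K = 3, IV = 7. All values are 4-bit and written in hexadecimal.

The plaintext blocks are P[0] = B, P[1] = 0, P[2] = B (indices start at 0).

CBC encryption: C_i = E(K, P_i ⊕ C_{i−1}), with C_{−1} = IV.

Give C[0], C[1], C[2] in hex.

C[0]: P[0] ⊕ 7 = C; E(K, C) = E.
C[1]: P[1] ⊕ E = E; E(K, E) = C.
C[2]: P[2] ⊕ C = 7; E(K, 7) = 3.

C[0] = E, C[1] = C, C[2] = 3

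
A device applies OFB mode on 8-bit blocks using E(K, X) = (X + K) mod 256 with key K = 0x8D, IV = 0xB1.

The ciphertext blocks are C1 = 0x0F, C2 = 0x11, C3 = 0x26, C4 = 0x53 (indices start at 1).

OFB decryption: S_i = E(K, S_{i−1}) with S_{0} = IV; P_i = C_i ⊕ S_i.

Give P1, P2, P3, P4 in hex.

P1 = 0x31, P2 = 0xDA, P3 = 0x7E, P4 = 0xB6

P1: S = E(K, 0xB1) = 0x3E; 0x0F ⊕ 0x3E = 0x31.
P2: S = E(K, 0x3E) = 0xCB; 0x11 ⊕ 0xCB = 0xDA.
P3: S = E(K, 0xCB) = 0x58; 0x26 ⊕ 0x58 = 0x7E.
P4: S = E(K, 0x58) = 0xE5; 0x53 ⊕ 0xE5 = 0xB6.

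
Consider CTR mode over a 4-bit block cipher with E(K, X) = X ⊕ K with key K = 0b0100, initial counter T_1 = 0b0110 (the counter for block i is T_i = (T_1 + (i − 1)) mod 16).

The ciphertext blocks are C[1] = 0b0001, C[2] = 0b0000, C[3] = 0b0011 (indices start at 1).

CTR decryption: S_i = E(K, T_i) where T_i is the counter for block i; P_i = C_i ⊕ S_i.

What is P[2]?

P[2] = 0b0011

P[2]: T = 0b0111, S = E(K, T) = 0b0011; 0b0000 ⊕ 0b0011 = 0b0011.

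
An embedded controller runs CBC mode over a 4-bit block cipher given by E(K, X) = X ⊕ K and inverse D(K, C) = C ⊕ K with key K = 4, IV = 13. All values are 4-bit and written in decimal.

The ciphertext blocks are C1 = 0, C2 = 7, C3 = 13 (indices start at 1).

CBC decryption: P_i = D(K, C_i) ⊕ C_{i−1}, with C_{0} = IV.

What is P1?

P1 = 9

P1: D(K, 0) = 4; 4 ⊕ 13 = 9.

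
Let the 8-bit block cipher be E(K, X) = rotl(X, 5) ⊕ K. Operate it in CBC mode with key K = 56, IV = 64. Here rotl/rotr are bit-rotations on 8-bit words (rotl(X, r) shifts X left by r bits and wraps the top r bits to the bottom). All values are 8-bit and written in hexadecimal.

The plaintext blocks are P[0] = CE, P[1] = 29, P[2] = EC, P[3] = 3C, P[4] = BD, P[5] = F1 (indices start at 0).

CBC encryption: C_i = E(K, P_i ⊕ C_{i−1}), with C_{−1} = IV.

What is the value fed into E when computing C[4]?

59

C[0]: P[0] ⊕ 64 = AA; E(K, AA) = 03.
C[1]: P[1] ⊕ 03 = 2A; E(K, 2A) = 13.
C[2]: P[2] ⊕ 13 = FF; E(K, FF) = A9.
C[3]: P[3] ⊕ A9 = 95; E(K, 95) = E4.
C[4]: P[4] ⊕ E4 = 59; E(K, 59) = 7D.
So the input to E for block [4] is 59.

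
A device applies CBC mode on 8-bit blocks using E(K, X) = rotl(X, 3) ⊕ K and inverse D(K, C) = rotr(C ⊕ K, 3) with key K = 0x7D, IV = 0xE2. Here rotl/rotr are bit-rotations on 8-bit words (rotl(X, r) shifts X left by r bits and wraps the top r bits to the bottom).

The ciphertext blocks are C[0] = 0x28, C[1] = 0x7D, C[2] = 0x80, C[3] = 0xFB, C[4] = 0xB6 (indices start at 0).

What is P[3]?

P[3] = 0x50

CBC decryption: P_i = D(K, C_i) ⊕ C_{i−1}, with C_{−1} = IV.
P[3]: D(K, 0xFB) = 0xD0; 0xD0 ⊕ 0x80 = 0x50.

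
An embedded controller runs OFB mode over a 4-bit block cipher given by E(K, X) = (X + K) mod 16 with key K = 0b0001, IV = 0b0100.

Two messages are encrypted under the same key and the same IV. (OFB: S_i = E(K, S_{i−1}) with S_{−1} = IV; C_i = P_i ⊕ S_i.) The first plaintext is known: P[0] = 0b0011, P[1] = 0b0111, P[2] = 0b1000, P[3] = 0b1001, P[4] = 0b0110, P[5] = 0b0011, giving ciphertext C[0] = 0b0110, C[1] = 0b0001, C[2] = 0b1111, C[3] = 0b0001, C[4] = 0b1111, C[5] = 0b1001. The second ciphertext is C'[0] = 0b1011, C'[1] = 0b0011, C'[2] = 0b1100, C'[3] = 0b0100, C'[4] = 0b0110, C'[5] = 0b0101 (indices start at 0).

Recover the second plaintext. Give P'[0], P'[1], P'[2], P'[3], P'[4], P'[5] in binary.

P'[0] = 0b1110, P'[1] = 0b0101, P'[2] = 0b1011, P'[3] = 0b1100, P'[4] = 0b1111, P'[5] = 0b1111

In OFB with a reused IV, both messages share the same keystream S_i, so C_i ⊕ C'_i = P_i ⊕ P'_i and thus P'_i = P_i ⊕ C_i ⊕ C'_i.
P'[0]: 0b0011 ⊕ 0b0110 ⊕ 0b1011 = 0b1110.
P'[1]: 0b0111 ⊕ 0b0001 ⊕ 0b0011 = 0b0101.
P'[2]: 0b1000 ⊕ 0b1111 ⊕ 0b1100 = 0b1011.
P'[3]: 0b1001 ⊕ 0b0001 ⊕ 0b0100 = 0b1100.
P'[4]: 0b0110 ⊕ 0b1111 ⊕ 0b0110 = 0b1111.
P'[5]: 0b0011 ⊕ 0b1001 ⊕ 0b0101 = 0b1111.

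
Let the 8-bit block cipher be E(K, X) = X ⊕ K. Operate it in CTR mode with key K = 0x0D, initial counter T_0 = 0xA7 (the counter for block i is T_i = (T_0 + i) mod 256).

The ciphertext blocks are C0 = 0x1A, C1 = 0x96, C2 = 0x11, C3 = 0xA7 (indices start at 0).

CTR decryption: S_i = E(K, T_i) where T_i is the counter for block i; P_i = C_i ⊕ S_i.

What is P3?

P3: T = 0xAA, S = E(K, T) = 0xA7; 0xA7 ⊕ 0xA7 = 0x00.

P3 = 0x00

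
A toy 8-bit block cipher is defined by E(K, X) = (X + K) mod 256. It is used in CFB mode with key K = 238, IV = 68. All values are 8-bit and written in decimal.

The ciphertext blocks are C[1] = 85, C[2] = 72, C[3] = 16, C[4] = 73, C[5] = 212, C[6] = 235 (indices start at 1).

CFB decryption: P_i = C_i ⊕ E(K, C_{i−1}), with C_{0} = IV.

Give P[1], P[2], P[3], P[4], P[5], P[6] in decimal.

P[1] = 103, P[2] = 11, P[3] = 38, P[4] = 183, P[5] = 227, P[6] = 41

P[1]: E(K, 68) = 50; 85 ⊕ 50 = 103.
P[2]: E(K, 85) = 67; 72 ⊕ 67 = 11.
P[3]: E(K, 72) = 54; 16 ⊕ 54 = 38.
P[4]: E(K, 16) = 254; 73 ⊕ 254 = 183.
P[5]: E(K, 73) = 55; 212 ⊕ 55 = 227.
P[6]: E(K, 212) = 194; 235 ⊕ 194 = 41.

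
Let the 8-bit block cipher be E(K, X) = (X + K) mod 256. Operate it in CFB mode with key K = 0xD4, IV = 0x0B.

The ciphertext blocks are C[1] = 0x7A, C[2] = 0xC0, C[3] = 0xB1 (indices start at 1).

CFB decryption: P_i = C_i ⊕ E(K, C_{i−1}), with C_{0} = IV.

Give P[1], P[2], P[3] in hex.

P[1]: E(K, 0x0B) = 0xDF; 0x7A ⊕ 0xDF = 0xA5.
P[2]: E(K, 0x7A) = 0x4E; 0xC0 ⊕ 0x4E = 0x8E.
P[3]: E(K, 0xC0) = 0x94; 0xB1 ⊕ 0x94 = 0x25.

P[1] = 0xA5, P[2] = 0x8E, P[3] = 0x25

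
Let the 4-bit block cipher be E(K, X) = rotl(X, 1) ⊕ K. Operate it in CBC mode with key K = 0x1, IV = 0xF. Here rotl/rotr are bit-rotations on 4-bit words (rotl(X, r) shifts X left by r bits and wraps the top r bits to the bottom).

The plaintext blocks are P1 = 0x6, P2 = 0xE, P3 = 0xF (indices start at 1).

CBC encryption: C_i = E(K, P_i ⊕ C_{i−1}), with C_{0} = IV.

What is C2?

C1: P1 ⊕ 0xF = 0x9; E(K, 0x9) = 0x2.
C2: P2 ⊕ 0x2 = 0xC; E(K, 0xC) = 0x8.

C2 = 0x8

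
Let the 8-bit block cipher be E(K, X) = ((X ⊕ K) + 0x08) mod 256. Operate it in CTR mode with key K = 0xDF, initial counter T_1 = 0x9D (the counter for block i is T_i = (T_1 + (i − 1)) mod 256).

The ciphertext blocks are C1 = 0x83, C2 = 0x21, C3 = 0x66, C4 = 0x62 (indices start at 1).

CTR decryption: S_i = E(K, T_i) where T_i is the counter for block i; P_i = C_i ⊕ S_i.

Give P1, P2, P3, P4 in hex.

P1: T = 0x9D, S = E(K, T) = 0x4A; 0x83 ⊕ 0x4A = 0xC9.
P2: T = 0x9E, S = E(K, T) = 0x49; 0x21 ⊕ 0x49 = 0x68.
P3: T = 0x9F, S = E(K, T) = 0x48; 0x66 ⊕ 0x48 = 0x2E.
P4: T = 0xA0, S = E(K, T) = 0x87; 0x62 ⊕ 0x87 = 0xE5.

P1 = 0xC9, P2 = 0x68, P3 = 0x2E, P4 = 0xE5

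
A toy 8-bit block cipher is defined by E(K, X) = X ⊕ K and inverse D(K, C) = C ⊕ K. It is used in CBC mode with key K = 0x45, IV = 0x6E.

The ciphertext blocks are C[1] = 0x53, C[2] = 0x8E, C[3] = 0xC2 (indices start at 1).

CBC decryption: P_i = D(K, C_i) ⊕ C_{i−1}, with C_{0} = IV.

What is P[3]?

P[3] = 0x09

P[3]: D(K, 0xC2) = 0x87; 0x87 ⊕ 0x8E = 0x09.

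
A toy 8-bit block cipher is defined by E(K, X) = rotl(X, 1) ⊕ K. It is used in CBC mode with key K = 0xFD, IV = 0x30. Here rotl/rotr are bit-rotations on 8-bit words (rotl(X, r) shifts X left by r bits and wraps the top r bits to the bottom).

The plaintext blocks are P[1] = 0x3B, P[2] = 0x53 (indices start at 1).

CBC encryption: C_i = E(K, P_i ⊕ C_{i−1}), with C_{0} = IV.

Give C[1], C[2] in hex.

C[1]: P[1] ⊕ 0x30 = 0x0B; E(K, 0x0B) = 0xEB.
C[2]: P[2] ⊕ 0xEB = 0xB8; E(K, 0xB8) = 0x8C.

C[1] = 0xEB, C[2] = 0x8C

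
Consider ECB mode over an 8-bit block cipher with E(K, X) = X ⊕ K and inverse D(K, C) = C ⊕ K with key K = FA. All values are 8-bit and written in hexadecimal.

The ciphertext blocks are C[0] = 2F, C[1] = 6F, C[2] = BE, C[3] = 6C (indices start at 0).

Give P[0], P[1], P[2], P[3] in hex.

ECB decryption: P_i = D(K, C_i).
P[0]: D(K, 2F) = D5.
P[1]: D(K, 6F) = 95.
P[2]: D(K, BE) = 44.
P[3]: D(K, 6C) = 96.

P[0] = D5, P[1] = 95, P[2] = 44, P[3] = 96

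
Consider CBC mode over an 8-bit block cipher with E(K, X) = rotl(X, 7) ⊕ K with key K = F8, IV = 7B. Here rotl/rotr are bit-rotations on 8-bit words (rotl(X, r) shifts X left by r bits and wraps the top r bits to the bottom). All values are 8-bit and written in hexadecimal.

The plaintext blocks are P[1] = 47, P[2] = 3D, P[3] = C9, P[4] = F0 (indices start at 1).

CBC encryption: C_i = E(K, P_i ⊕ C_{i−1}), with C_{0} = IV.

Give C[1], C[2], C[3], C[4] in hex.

C[1]: P[1] ⊕ 7B = 3C; E(K, 3C) = E6.
C[2]: P[2] ⊕ E6 = DB; E(K, DB) = 15.
C[3]: P[3] ⊕ 15 = DC; E(K, DC) = 96.
C[4]: P[4] ⊕ 96 = 66; E(K, 66) = CB.

C[1] = E6, C[2] = 15, C[3] = 96, C[4] = CB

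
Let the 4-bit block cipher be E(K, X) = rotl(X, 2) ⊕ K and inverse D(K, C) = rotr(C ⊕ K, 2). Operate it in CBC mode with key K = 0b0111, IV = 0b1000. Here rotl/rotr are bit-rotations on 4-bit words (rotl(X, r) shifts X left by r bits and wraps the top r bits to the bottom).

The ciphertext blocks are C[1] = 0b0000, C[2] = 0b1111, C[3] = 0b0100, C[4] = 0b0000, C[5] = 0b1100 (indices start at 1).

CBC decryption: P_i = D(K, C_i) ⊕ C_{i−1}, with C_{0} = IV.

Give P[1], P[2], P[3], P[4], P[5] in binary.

P[1]: D(K, 0b0000) = 0b1101; 0b1101 ⊕ 0b1000 = 0b0101.
P[2]: D(K, 0b1111) = 0b0010; 0b0010 ⊕ 0b0000 = 0b0010.
P[3]: D(K, 0b0100) = 0b1100; 0b1100 ⊕ 0b1111 = 0b0011.
P[4]: D(K, 0b0000) = 0b1101; 0b1101 ⊕ 0b0100 = 0b1001.
P[5]: D(K, 0b1100) = 0b1110; 0b1110 ⊕ 0b0000 = 0b1110.

P[1] = 0b0101, P[2] = 0b0010, P[3] = 0b0011, P[4] = 0b1001, P[5] = 0b1110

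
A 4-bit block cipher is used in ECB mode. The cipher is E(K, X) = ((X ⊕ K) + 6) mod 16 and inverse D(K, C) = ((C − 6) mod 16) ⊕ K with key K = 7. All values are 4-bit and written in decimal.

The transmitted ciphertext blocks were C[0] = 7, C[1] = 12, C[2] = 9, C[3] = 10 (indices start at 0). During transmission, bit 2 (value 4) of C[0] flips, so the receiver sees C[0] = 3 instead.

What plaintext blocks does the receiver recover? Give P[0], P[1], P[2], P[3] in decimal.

P[0] = 10, P[1] = 1, P[2] = 4, P[3] = 3

ECB decryption: P_i = D(K, C_i).
Only C[0] changed, to 3. In ECB, a change in C_i affects only P_i. Decrypting the received ciphertext:
P[0]: D(K, 3) = 10.
P[1]: D(K, 12) = 1.
P[2]: D(K, 9) = 4.
P[3]: D(K, 10) = 3.
Blocks that differ from the original plaintext: P[0].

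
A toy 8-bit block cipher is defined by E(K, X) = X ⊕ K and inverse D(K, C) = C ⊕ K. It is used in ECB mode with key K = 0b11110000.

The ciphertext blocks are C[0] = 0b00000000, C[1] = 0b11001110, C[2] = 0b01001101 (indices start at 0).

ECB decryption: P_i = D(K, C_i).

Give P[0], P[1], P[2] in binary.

P[0] = 0b11110000, P[1] = 0b00111110, P[2] = 0b10111101

P[0]: D(K, 0b00000000) = 0b11110000.
P[1]: D(K, 0b11001110) = 0b00111110.
P[2]: D(K, 0b01001101) = 0b10111101.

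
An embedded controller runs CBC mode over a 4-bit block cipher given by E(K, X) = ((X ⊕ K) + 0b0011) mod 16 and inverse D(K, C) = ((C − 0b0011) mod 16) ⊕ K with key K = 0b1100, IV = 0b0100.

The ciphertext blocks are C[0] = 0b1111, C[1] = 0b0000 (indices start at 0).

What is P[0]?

P[0] = 0b0100

CBC decryption: P_i = D(K, C_i) ⊕ C_{i−1}, with C_{−1} = IV.
P[0]: D(K, 0b1111) = 0b0000; 0b0000 ⊕ 0b0100 = 0b0100.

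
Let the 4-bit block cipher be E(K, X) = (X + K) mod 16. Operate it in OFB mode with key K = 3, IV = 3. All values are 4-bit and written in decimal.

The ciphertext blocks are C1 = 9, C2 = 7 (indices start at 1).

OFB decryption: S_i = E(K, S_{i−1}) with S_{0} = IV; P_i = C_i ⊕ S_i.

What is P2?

P1: S = E(K, 3) = 6; 9 ⊕ 6 = 15.
P2: S = E(K, 6) = 9; 7 ⊕ 9 = 14.

P2 = 14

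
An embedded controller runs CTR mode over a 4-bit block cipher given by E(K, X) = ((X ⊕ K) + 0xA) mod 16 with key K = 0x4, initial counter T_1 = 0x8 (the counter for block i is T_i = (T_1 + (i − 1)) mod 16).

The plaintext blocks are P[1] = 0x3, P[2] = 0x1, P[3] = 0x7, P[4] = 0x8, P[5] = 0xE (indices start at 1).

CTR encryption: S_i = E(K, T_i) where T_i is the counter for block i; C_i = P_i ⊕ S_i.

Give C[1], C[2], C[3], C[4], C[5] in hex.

C[1]: T = 0x8, S = E(K, T) = 0x6; 0x3 ⊕ 0x6 = 0x5.
C[2]: T = 0x9, S = E(K, T) = 0x7; 0x1 ⊕ 0x7 = 0x6.
C[3]: T = 0xA, S = E(K, T) = 0x8; 0x7 ⊕ 0x8 = 0xF.
C[4]: T = 0xB, S = E(K, T) = 0x9; 0x8 ⊕ 0x9 = 0x1.
C[5]: T = 0xC, S = E(K, T) = 0x2; 0xE ⊕ 0x2 = 0xC.

C[1] = 0x5, C[2] = 0x6, C[3] = 0xF, C[4] = 0x1, C[5] = 0xC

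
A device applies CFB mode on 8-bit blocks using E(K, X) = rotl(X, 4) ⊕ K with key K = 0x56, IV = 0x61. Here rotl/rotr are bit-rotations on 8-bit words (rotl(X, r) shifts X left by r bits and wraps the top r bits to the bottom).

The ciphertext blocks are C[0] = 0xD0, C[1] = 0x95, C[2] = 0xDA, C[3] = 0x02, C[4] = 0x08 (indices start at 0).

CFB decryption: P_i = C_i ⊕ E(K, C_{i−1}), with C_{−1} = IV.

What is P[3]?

P[3]: E(K, 0xDA) = 0xFB; 0x02 ⊕ 0xFB = 0xF9.

P[3] = 0xF9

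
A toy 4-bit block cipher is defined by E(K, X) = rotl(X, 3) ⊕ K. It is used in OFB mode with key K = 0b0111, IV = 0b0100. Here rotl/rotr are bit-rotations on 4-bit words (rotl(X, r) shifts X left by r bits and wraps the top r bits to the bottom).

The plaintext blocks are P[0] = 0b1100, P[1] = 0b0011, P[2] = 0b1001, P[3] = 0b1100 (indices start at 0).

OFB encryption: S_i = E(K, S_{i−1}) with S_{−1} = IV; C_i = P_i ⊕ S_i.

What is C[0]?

C[0] = 0b1001

C[0]: S = E(K, 0b0100) = 0b0101; 0b1100 ⊕ 0b0101 = 0b1001.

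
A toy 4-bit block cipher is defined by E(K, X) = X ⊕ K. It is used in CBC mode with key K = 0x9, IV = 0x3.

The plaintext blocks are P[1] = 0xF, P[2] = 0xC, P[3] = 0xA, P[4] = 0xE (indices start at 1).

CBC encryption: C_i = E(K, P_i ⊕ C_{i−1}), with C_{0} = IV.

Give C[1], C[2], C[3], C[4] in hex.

C[1] = 0x5, C[2] = 0x0, C[3] = 0x3, C[4] = 0x4

C[1]: P[1] ⊕ 0x3 = 0xC; E(K, 0xC) = 0x5.
C[2]: P[2] ⊕ 0x5 = 0x9; E(K, 0x9) = 0x0.
C[3]: P[3] ⊕ 0x0 = 0xA; E(K, 0xA) = 0x3.
C[4]: P[4] ⊕ 0x3 = 0xD; E(K, 0xD) = 0x4.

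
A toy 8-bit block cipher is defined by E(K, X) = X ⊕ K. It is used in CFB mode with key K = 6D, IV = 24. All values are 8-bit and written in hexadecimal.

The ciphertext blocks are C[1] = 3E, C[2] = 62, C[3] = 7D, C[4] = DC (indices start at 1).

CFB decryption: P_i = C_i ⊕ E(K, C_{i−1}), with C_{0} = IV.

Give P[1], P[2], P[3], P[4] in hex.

P[1]: E(K, 24) = 49; 3E ⊕ 49 = 77.
P[2]: E(K, 3E) = 53; 62 ⊕ 53 = 31.
P[3]: E(K, 62) = 0F; 7D ⊕ 0F = 72.
P[4]: E(K, 7D) = 10; DC ⊕ 10 = CC.

P[1] = 77, P[2] = 31, P[3] = 72, P[4] = CC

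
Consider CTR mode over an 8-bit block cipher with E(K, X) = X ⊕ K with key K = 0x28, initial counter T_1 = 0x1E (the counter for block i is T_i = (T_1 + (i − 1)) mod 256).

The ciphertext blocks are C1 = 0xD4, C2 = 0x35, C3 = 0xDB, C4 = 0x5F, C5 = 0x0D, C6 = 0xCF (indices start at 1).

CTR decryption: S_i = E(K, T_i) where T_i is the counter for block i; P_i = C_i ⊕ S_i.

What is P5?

P5: T = 0x22, S = E(K, T) = 0x0A; 0x0D ⊕ 0x0A = 0x07.

P5 = 0x07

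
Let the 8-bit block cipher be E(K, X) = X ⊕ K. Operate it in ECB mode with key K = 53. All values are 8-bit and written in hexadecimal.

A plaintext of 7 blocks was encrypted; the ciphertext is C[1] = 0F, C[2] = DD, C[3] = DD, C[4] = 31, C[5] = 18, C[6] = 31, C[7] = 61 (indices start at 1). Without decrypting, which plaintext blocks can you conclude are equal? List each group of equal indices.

ECB encrypts each block independently with the same key, so equal ciphertext blocks imply equal plaintext blocks.
C[2] = C[3] = DD, so P[2] = P[3].
C[4] = C[6] = 31, so P[4] = P[6].

P[2] = P[3]; P[4] = P[6]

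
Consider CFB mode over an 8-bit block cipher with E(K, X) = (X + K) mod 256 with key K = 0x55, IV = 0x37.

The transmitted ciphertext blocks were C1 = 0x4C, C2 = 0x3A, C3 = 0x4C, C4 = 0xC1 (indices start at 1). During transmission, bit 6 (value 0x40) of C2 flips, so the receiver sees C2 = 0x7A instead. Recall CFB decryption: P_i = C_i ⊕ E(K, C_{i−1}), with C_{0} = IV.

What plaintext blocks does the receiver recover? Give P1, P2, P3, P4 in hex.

P1 = 0xC0, P2 = 0xDB, P3 = 0x83, P4 = 0x60

Only C2 changed, to 0x7A. In CFB, a change in C_i flips the same bit in P_i and garbles P_{i+1}. Decrypting the received ciphertext:
P1: E(K, 0x37) = 0x8C; 0x4C ⊕ 0x8C = 0xC0.
P2: E(K, 0x4C) = 0xA1; 0x7A ⊕ 0xA1 = 0xDB.
P3: E(K, 0x7A) = 0xCF; 0x4C ⊕ 0xCF = 0x83.
P4: E(K, 0x4C) = 0xA1; 0xC1 ⊕ 0xA1 = 0x60.
Blocks that differ from the original plaintext: P2, P3.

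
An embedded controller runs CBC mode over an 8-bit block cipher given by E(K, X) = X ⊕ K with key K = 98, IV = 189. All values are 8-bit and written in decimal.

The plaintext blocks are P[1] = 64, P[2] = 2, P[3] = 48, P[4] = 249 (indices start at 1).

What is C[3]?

CBC encryption: C_i = E(K, P_i ⊕ C_{i−1}), with C_{0} = IV.
C[1]: P[1] ⊕ 189 = 253; E(K, 253) = 159.
C[2]: P[2] ⊕ 159 = 157; E(K, 157) = 255.
C[3]: P[3] ⊕ 255 = 207; E(K, 207) = 173.

C[3] = 173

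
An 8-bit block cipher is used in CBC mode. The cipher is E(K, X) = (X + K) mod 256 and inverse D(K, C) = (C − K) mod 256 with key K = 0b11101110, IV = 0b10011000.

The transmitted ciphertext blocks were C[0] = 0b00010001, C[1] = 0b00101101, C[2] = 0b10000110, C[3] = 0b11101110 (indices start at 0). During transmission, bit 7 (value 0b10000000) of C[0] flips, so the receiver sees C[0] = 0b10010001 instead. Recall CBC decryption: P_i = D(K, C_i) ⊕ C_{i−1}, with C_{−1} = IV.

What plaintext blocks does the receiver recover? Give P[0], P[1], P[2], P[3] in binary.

Only C[0] changed, to 0b10010001. In CBC, a change in C_i garbles P_i and flips the same bit in P_{i+1}. Decrypting the received ciphertext:
P[0]: D(K, 0b10010001) = 0b10100011; 0b10100011 ⊕ 0b10011000 = 0b00111011.
P[1]: D(K, 0b00101101) = 0b00111111; 0b00111111 ⊕ 0b10010001 = 0b10101110.
P[2]: D(K, 0b10000110) = 0b10011000; 0b10011000 ⊕ 0b00101101 = 0b10110101.
P[3]: D(K, 0b11101110) = 0b00000000; 0b00000000 ⊕ 0b10000110 = 0b10000110.
Blocks that differ from the original plaintext: P[0], P[1].

P[0] = 0b00111011, P[1] = 0b10101110, P[2] = 0b10110101, P[3] = 0b10000110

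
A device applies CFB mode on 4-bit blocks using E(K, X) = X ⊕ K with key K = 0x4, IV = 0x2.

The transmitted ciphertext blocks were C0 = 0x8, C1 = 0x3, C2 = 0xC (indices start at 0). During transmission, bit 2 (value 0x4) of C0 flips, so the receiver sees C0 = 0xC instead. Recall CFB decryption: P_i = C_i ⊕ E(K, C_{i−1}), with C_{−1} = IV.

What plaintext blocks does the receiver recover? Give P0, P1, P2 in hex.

Only C0 changed, to 0xC. In CFB, a change in C_i flips the same bit in P_i and garbles P_{i+1}. Decrypting the received ciphertext:
P0: E(K, 0x2) = 0x6; 0xC ⊕ 0x6 = 0xA.
P1: E(K, 0xC) = 0x8; 0x3 ⊕ 0x8 = 0xB.
P2: E(K, 0x3) = 0x7; 0xC ⊕ 0x7 = 0xB.
Blocks that differ from the original plaintext: P0, P1.

P0 = 0xA, P1 = 0xB, P2 = 0xB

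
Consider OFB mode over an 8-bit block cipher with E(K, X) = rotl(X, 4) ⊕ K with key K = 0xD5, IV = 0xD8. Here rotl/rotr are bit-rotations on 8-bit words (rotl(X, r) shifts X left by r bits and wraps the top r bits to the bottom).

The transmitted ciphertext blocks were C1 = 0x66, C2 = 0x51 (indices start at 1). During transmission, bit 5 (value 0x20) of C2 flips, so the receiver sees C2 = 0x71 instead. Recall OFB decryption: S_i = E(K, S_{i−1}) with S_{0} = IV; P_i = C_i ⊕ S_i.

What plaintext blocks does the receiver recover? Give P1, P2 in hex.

Only C2 changed, to 0x71. In OFB, a change in C_i flips the same bit in P_i only; the keystream is unaffected. Decrypting the received ciphertext:
P1: S = E(K, 0xD8) = 0x58; 0x66 ⊕ 0x58 = 0x3E.
P2: S = E(K, 0x58) = 0x50; 0x71 ⊕ 0x50 = 0x21.
Blocks that differ from the original plaintext: P2.

P1 = 0x3E, P2 = 0x21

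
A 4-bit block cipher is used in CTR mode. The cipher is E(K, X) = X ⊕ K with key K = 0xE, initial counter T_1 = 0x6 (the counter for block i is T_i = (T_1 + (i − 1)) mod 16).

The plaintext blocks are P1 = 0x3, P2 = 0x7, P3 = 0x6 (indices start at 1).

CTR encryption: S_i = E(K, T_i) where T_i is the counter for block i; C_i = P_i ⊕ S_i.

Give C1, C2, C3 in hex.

C1: T = 0x6, S = E(K, T) = 0x8; 0x3 ⊕ 0x8 = 0xB.
C2: T = 0x7, S = E(K, T) = 0x9; 0x7 ⊕ 0x9 = 0xE.
C3: T = 0x8, S = E(K, T) = 0x6; 0x6 ⊕ 0x6 = 0x0.

C1 = 0xB, C2 = 0xE, C3 = 0x0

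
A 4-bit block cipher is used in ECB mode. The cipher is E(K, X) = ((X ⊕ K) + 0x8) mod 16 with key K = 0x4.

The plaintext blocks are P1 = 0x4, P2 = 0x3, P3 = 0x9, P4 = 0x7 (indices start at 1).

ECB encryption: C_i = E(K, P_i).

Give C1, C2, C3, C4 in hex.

C1 = 0x8, C2 = 0xF, C3 = 0x5, C4 = 0xB

C1: E(K, 0x4) = 0x8.
C2: E(K, 0x3) = 0xF.
C3: E(K, 0x9) = 0x5.
C4: E(K, 0x7) = 0xB.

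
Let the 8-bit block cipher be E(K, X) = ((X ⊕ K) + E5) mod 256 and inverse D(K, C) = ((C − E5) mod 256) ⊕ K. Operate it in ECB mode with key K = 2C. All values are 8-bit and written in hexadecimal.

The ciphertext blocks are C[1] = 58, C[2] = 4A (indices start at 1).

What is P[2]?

ECB decryption: P_i = D(K, C_i).
P[2]: D(K, 4A) = 49.

P[2] = 49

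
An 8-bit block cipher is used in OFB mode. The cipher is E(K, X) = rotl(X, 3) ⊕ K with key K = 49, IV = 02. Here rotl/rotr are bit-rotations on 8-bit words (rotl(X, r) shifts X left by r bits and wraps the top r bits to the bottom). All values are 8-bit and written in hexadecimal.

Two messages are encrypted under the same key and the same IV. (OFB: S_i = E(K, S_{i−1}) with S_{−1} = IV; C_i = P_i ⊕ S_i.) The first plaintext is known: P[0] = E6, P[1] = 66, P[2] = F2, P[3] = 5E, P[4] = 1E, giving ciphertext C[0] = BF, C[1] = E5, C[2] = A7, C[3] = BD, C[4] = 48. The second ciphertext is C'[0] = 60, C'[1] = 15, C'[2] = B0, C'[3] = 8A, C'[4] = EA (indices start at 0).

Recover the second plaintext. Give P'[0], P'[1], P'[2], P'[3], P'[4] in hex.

In OFB with a reused IV, both messages share the same keystream S_i, so C_i ⊕ C'_i = P_i ⊕ P'_i and thus P'_i = P_i ⊕ C_i ⊕ C'_i.
P'[0]: E6 ⊕ BF ⊕ 60 = 39.
P'[1]: 66 ⊕ E5 ⊕ 15 = 96.
P'[2]: F2 ⊕ A7 ⊕ B0 = E5.
P'[3]: 5E ⊕ BD ⊕ 8A = 69.
P'[4]: 1E ⊕ 48 ⊕ EA = BC.

P'[0] = 39, P'[1] = 96, P'[2] = E5, P'[3] = 69, P'[4] = BC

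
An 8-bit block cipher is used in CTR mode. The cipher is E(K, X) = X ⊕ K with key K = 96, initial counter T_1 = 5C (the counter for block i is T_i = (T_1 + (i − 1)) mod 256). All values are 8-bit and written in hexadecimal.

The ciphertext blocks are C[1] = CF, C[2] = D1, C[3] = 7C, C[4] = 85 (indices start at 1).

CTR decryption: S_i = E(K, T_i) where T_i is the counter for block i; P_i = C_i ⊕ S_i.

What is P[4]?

P[4] = 4C

P[4]: T = 5F, S = E(K, T) = C9; 85 ⊕ C9 = 4C.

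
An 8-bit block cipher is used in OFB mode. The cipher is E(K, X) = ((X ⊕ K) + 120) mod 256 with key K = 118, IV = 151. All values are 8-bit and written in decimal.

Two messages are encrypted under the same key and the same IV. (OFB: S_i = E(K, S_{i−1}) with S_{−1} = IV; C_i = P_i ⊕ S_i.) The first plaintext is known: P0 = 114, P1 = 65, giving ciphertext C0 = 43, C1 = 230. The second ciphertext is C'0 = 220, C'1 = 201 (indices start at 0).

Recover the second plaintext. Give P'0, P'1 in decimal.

In OFB with a reused IV, both messages share the same keystream S_i, so C_i ⊕ C'_i = P_i ⊕ P'_i and thus P'_i = P_i ⊕ C_i ⊕ C'_i.
P'0: 114 ⊕ 43 ⊕ 220 = 133.
P'1: 65 ⊕ 230 ⊕ 201 = 110.

P'0 = 133, P'1 = 110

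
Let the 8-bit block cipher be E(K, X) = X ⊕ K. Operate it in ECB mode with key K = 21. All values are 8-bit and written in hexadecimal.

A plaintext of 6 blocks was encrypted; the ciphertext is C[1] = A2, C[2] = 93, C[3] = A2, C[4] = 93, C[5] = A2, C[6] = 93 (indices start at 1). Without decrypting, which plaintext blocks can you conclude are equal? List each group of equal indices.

ECB encrypts each block independently with the same key, so equal ciphertext blocks imply equal plaintext blocks.
C[1] = C[3] = C[5] = A2, so P[1] = P[3] = P[5].
C[2] = C[4] = C[6] = 93, so P[2] = P[4] = P[6].

P[1] = P[3] = P[5]; P[2] = P[4] = P[6]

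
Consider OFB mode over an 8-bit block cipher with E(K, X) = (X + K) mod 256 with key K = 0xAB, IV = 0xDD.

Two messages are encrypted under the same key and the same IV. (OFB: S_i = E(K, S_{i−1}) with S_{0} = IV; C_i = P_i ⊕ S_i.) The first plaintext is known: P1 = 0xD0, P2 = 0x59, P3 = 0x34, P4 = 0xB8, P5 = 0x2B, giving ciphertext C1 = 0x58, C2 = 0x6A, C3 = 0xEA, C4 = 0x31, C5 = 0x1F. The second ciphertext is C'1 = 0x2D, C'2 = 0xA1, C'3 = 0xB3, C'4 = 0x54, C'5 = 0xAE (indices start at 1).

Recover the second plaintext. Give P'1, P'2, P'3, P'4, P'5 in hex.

In OFB with a reused IV, both messages share the same keystream S_i, so C_i ⊕ C'_i = P_i ⊕ P'_i and thus P'_i = P_i ⊕ C_i ⊕ C'_i.
P'1: 0xD0 ⊕ 0x58 ⊕ 0x2D = 0xA5.
P'2: 0x59 ⊕ 0x6A ⊕ 0xA1 = 0x92.
P'3: 0x34 ⊕ 0xEA ⊕ 0xB3 = 0x6D.
P'4: 0xB8 ⊕ 0x31 ⊕ 0x54 = 0xDD.
P'5: 0x2B ⊕ 0x1F ⊕ 0xAE = 0x9A.

P'1 = 0xA5, P'2 = 0x92, P'3 = 0x6D, P'4 = 0xDD, P'5 = 0x9A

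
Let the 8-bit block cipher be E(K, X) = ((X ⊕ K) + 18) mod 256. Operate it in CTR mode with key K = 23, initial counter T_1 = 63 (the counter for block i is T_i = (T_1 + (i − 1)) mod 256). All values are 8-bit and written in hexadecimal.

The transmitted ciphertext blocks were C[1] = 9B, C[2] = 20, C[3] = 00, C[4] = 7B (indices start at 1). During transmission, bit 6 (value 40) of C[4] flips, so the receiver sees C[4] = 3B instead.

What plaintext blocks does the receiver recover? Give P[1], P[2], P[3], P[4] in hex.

CTR decryption: S_i = E(K, T_i) where T_i is the counter for block i; P_i = C_i ⊕ S_i.
Only C[4] changed, to 3B. In CTR, a change in C_i flips the same bit in P_i only; the keystream is unaffected. Decrypting the received ciphertext:
P[1]: T = 63, S = E(K, T) = 58; 9B ⊕ 58 = C3.
P[2]: T = 64, S = E(K, T) = 5F; 20 ⊕ 5F = 7F.
P[3]: T = 65, S = E(K, T) = 5E; 00 ⊕ 5E = 5E.
P[4]: T = 66, S = E(K, T) = 5D; 3B ⊕ 5D = 66.
Blocks that differ from the original plaintext: P[4].

P[1] = C3, P[2] = 7F, P[3] = 5E, P[4] = 66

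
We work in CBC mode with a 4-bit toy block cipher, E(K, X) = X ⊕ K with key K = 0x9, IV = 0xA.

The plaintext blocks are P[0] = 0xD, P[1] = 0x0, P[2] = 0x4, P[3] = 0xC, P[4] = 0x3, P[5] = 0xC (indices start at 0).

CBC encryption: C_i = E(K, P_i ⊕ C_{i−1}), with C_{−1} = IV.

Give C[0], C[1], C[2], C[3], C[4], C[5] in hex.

C[0] = 0xE, C[1] = 0x7, C[2] = 0xA, C[3] = 0xF, C[4] = 0x5, C[5] = 0x0

C[0]: P[0] ⊕ 0xA = 0x7; E(K, 0x7) = 0xE.
C[1]: P[1] ⊕ 0xE = 0xE; E(K, 0xE) = 0x7.
C[2]: P[2] ⊕ 0x7 = 0x3; E(K, 0x3) = 0xA.
C[3]: P[3] ⊕ 0xA = 0x6; E(K, 0x6) = 0xF.
C[4]: P[4] ⊕ 0xF = 0xC; E(K, 0xC) = 0x5.
C[5]: P[5] ⊕ 0x5 = 0x9; E(K, 0x9) = 0x0.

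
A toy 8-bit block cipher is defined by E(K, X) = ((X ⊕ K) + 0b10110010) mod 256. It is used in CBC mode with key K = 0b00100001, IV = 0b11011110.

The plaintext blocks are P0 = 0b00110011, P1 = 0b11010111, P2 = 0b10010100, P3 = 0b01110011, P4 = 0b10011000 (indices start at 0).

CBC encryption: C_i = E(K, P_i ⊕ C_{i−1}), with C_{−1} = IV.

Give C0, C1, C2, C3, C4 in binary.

C0 = 0b01111110, C1 = 0b00111010, C2 = 0b01000001, C3 = 0b11000101, C4 = 0b00101110

C0: P0 ⊕ 0b11011110 = 0b11101101; E(K, 0b11101101) = 0b01111110.
C1: P1 ⊕ 0b01111110 = 0b10101001; E(K, 0b10101001) = 0b00111010.
C2: P2 ⊕ 0b00111010 = 0b10101110; E(K, 0b10101110) = 0b01000001.
C3: P3 ⊕ 0b01000001 = 0b00110010; E(K, 0b00110010) = 0b11000101.
C4: P4 ⊕ 0b11000101 = 0b01011101; E(K, 0b01011101) = 0b00101110.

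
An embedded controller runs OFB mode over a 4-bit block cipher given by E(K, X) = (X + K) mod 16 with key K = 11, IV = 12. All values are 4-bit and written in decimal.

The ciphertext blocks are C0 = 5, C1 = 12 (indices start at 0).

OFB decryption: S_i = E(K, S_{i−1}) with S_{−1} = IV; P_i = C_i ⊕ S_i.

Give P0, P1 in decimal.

P0: S = E(K, 12) = 7; 5 ⊕ 7 = 2.
P1: S = E(K, 7) = 2; 12 ⊕ 2 = 14.

P0 = 2, P1 = 14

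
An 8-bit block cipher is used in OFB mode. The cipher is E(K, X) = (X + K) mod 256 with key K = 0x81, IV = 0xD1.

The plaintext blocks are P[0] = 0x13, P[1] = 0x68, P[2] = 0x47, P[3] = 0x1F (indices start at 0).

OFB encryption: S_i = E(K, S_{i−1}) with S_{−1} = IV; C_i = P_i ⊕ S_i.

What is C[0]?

C[0]: S = E(K, 0xD1) = 0x52; 0x13 ⊕ 0x52 = 0x41.

C[0] = 0x41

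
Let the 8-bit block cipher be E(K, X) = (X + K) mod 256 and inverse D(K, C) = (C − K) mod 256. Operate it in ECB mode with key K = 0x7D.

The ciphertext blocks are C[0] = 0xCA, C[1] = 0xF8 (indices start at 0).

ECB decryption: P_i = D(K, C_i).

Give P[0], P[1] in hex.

P[0]: D(K, 0xCA) = 0x4D.
P[1]: D(K, 0xF8) = 0x7B.

P[0] = 0x4D, P[1] = 0x7B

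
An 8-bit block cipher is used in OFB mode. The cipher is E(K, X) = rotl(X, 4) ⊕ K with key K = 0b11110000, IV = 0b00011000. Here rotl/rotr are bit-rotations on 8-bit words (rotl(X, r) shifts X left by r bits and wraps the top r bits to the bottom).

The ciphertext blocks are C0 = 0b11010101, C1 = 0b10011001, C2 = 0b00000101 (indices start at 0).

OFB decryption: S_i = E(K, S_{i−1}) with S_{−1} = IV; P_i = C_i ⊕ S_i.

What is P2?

P0: S = E(K, 0b00011000) = 0b01110001; 0b11010101 ⊕ 0b01110001 = 0b10100100.
P1: S = E(K, 0b01110001) = 0b11100111; 0b10011001 ⊕ 0b11100111 = 0b01111110.
P2: S = E(K, 0b11100111) = 0b10001110; 0b00000101 ⊕ 0b10001110 = 0b10001011.

P2 = 0b10001011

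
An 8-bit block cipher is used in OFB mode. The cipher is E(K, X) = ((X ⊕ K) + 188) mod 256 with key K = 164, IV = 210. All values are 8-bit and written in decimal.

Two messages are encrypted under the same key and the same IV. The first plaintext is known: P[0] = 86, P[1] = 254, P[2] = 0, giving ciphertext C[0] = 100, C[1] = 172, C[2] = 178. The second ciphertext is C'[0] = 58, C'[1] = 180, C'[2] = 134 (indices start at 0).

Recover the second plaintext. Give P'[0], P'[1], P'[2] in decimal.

In OFB with a reused IV, both messages share the same keystream S_i, so C_i ⊕ C'_i = P_i ⊕ P'_i and thus P'_i = P_i ⊕ C_i ⊕ C'_i.
P'[0]: 86 ⊕ 100 ⊕ 58 = 8.
P'[1]: 254 ⊕ 172 ⊕ 180 = 230.
P'[2]: 0 ⊕ 178 ⊕ 134 = 52.

P'[0] = 8, P'[1] = 230, P'[2] = 52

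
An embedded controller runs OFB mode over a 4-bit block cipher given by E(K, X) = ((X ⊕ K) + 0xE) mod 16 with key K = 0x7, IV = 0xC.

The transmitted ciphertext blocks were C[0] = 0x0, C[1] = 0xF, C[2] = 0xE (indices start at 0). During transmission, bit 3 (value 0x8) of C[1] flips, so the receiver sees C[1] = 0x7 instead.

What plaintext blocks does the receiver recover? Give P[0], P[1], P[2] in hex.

P[0] = 0x9, P[1] = 0xB, P[2] = 0x7

OFB decryption: S_i = E(K, S_{i−1}) with S_{−1} = IV; P_i = C_i ⊕ S_i.
Only C[1] changed, to 0x7. In OFB, a change in C_i flips the same bit in P_i only; the keystream is unaffected. Decrypting the received ciphertext:
P[0]: S = E(K, 0xC) = 0x9; 0x0 ⊕ 0x9 = 0x9.
P[1]: S = E(K, 0x9) = 0xC; 0x7 ⊕ 0xC = 0xB.
P[2]: S = E(K, 0xC) = 0x9; 0xE ⊕ 0x9 = 0x7.
Blocks that differ from the original plaintext: P[1].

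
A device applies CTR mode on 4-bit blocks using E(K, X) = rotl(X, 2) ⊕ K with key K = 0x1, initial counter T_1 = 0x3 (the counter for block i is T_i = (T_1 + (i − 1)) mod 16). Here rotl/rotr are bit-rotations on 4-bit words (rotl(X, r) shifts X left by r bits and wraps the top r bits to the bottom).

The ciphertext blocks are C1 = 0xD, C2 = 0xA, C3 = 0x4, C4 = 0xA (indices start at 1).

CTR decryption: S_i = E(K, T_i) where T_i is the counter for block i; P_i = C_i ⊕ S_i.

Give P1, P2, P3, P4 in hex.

P1 = 0x0, P2 = 0xA, P3 = 0x0, P4 = 0x2

P1: T = 0x3, S = E(K, T) = 0xD; 0xD ⊕ 0xD = 0x0.
P2: T = 0x4, S = E(K, T) = 0x0; 0xA ⊕ 0x0 = 0xA.
P3: T = 0x5, S = E(K, T) = 0x4; 0x4 ⊕ 0x4 = 0x0.
P4: T = 0x6, S = E(K, T) = 0x8; 0xA ⊕ 0x8 = 0x2.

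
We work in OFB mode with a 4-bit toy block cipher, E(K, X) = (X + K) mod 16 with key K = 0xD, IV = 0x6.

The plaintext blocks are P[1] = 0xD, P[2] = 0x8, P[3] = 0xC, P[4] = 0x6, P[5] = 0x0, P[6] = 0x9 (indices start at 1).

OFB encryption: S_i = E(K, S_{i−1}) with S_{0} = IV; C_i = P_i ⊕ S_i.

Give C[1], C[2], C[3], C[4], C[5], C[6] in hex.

C[1]: S = E(K, 0x6) = 0x3; 0xD ⊕ 0x3 = 0xE.
C[2]: S = E(K, 0x3) = 0x0; 0x8 ⊕ 0x0 = 0x8.
C[3]: S = E(K, 0x0) = 0xD; 0xC ⊕ 0xD = 0x1.
C[4]: S = E(K, 0xD) = 0xA; 0x6 ⊕ 0xA = 0xC.
C[5]: S = E(K, 0xA) = 0x7; 0x0 ⊕ 0x7 = 0x7.
C[6]: S = E(K, 0x7) = 0x4; 0x9 ⊕ 0x4 = 0xD.

C[1] = 0xE, C[2] = 0x8, C[3] = 0x1, C[4] = 0xC, C[5] = 0x7, C[6] = 0xD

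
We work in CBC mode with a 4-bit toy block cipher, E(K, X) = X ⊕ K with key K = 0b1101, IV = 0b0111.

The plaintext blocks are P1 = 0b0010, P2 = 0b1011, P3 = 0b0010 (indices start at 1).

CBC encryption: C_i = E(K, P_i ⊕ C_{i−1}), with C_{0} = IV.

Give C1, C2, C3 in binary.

C1: P1 ⊕ 0b0111 = 0b0101; E(K, 0b0101) = 0b1000.
C2: P2 ⊕ 0b1000 = 0b0011; E(K, 0b0011) = 0b1110.
C3: P3 ⊕ 0b1110 = 0b1100; E(K, 0b1100) = 0b0001.

C1 = 0b1000, C2 = 0b1110, C3 = 0b0001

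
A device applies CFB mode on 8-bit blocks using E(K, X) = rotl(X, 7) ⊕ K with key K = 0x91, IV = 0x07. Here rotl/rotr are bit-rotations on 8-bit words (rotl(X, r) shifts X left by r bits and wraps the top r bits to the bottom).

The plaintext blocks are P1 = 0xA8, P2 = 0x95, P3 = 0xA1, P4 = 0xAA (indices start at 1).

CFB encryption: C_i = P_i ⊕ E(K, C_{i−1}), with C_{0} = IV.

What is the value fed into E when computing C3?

C1: E(K, 0x07) = 0x12; 0xA8 ⊕ 0x12 = 0xBA.
C2: E(K, 0xBA) = 0xCC; 0x95 ⊕ 0xCC = 0x59.
C3: E(K, 0x59) = 0x3D; 0xA1 ⊕ 0x3D = 0x9C.
So the input to E for block 3 is 0x59.

0x59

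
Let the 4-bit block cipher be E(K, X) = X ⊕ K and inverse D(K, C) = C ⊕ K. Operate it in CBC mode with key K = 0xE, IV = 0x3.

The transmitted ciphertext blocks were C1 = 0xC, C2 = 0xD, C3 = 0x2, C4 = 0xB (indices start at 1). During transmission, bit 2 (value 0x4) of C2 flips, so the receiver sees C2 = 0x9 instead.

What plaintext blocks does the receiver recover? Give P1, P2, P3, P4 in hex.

P1 = 0x1, P2 = 0xB, P3 = 0x5, P4 = 0x7

CBC decryption: P_i = D(K, C_i) ⊕ C_{i−1}, with C_{0} = IV.
Only C2 changed, to 0x9. In CBC, a change in C_i garbles P_i and flips the same bit in P_{i+1}. Decrypting the received ciphertext:
P1: D(K, 0xC) = 0x2; 0x2 ⊕ 0x3 = 0x1.
P2: D(K, 0x9) = 0x7; 0x7 ⊕ 0xC = 0xB.
P3: D(K, 0x2) = 0xC; 0xC ⊕ 0x9 = 0x5.
P4: D(K, 0xB) = 0x5; 0x5 ⊕ 0x2 = 0x7.
Blocks that differ from the original plaintext: P2, P3.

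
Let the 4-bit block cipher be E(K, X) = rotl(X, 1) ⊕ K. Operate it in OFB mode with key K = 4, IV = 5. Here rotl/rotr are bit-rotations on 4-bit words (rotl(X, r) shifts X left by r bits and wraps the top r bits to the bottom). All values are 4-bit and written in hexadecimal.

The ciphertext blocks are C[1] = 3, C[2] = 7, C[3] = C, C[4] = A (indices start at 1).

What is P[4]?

P[4] = 0

OFB decryption: S_i = E(K, S_{i−1}) with S_{0} = IV; P_i = C_i ⊕ S_i.
P[1]: S = E(K, 5) = E; 3 ⊕ E = D.
P[2]: S = E(K, E) = 9; 7 ⊕ 9 = E.
P[3]: S = E(K, 9) = 7; C ⊕ 7 = B.
P[4]: S = E(K, 7) = A; A ⊕ A = 0.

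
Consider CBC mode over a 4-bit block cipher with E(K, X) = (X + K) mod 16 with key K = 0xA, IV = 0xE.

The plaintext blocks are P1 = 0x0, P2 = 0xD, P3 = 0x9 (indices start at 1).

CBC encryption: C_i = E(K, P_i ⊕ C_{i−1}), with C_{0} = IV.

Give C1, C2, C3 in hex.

C1: P1 ⊕ 0xE = 0xE; E(K, 0xE) = 0x8.
C2: P2 ⊕ 0x8 = 0x5; E(K, 0x5) = 0xF.
C3: P3 ⊕ 0xF = 0x6; E(K, 0x6) = 0x0.

C1 = 0x8, C2 = 0xF, C3 = 0x0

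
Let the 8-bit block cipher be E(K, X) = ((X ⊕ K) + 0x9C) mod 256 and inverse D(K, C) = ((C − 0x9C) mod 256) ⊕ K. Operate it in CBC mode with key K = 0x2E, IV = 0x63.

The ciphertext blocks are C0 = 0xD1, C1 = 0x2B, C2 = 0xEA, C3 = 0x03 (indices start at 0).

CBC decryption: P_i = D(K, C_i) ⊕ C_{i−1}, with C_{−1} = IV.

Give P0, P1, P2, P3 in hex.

P0: D(K, 0xD1) = 0x1B; 0x1B ⊕ 0x63 = 0x78.
P1: D(K, 0x2B) = 0xA1; 0xA1 ⊕ 0xD1 = 0x70.
P2: D(K, 0xEA) = 0x60; 0x60 ⊕ 0x2B = 0x4B.
P3: D(K, 0x03) = 0x49; 0x49 ⊕ 0xEA = 0xA3.

P0 = 0x78, P1 = 0x70, P2 = 0x4B, P3 = 0xA3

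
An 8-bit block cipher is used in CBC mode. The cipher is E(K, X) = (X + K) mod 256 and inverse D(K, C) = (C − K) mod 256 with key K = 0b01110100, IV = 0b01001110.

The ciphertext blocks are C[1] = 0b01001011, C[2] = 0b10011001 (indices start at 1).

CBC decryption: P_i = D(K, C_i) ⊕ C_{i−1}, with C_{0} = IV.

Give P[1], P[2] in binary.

P[1] = 0b10011001, P[2] = 0b01101110

P[1]: D(K, 0b01001011) = 0b11010111; 0b11010111 ⊕ 0b01001110 = 0b10011001.
P[2]: D(K, 0b10011001) = 0b00100101; 0b00100101 ⊕ 0b01001011 = 0b01101110.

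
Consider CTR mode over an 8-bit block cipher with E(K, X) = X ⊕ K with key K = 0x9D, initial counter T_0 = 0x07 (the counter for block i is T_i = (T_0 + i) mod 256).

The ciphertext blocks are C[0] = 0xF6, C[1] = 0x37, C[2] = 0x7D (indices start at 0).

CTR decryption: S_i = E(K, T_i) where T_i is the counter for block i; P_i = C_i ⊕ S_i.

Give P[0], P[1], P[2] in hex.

P[0] = 0x6C, P[1] = 0xA2, P[2] = 0xE9

P[0]: T = 0x07, S = E(K, T) = 0x9A; 0xF6 ⊕ 0x9A = 0x6C.
P[1]: T = 0x08, S = E(K, T) = 0x95; 0x37 ⊕ 0x95 = 0xA2.
P[2]: T = 0x09, S = E(K, T) = 0x94; 0x7D ⊕ 0x94 = 0xE9.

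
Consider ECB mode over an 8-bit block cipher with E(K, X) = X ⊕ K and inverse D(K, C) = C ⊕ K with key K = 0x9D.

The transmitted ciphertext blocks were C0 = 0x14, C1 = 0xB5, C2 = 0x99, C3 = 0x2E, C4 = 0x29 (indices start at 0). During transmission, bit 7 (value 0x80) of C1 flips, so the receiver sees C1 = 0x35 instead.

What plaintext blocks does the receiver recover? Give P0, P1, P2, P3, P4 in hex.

P0 = 0x89, P1 = 0xA8, P2 = 0x04, P3 = 0xB3, P4 = 0xB4

ECB decryption: P_i = D(K, C_i).
Only C1 changed, to 0x35. In ECB, a change in C_i affects only P_i. Decrypting the received ciphertext:
P0: D(K, 0x14) = 0x89.
P1: D(K, 0x35) = 0xA8.
P2: D(K, 0x99) = 0x04.
P3: D(K, 0x2E) = 0xB3.
P4: D(K, 0x29) = 0xB4.
Blocks that differ from the original plaintext: P1.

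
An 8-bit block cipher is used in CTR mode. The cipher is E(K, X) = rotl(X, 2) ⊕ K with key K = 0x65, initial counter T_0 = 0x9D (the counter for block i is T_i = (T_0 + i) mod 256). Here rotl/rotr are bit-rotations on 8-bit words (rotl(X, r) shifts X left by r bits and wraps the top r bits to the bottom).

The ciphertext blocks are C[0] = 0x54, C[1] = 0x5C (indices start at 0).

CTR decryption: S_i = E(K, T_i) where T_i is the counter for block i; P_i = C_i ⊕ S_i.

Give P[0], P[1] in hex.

P[0]: T = 0x9D, S = E(K, T) = 0x13; 0x54 ⊕ 0x13 = 0x47.
P[1]: T = 0x9E, S = E(K, T) = 0x1F; 0x5C ⊕ 0x1F = 0x43.

P[0] = 0x47, P[1] = 0x43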